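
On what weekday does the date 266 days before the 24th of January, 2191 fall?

First find the weekday of Jan 24, 2191. Doomsday rule: the anchor day for the 2100s is Sunday. For year 91: 91÷12 = 7 r 7, and 7÷4 = 1, so 7+7+1 = 15.
Sunday + 15 ≡ Monday — that's 2191's doomsday.
In January the doomsday date is Jan 3 (2191 is not a leap year).
Jan 24 is 21 days after Jan 3; 21 mod 7 = 0, so Monday + 0 = Monday.
266 mod 7 = 0, so 266 days before a Monday is Monday − 0 = Monday.

Monday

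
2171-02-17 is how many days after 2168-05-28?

995

May 28, 2168 → May 28, 2169: 365 days.
May 28, 2169 → May 28, 2170: 365 days.
May 28, 2170 → Jun 28, 2170: 31 days (May has 31).
Jun 28, 2170 → Jul 28, 2170: 30 days (June has 30).
Jul 28, 2170 → Aug 28, 2170: 31 days (July has 31).
Aug 28, 2170 → Sep 28, 2170: 31 days (August has 31).
Sep 28, 2170 → Oct 28, 2170: 30 days (September has 30).
Oct 28, 2170 → Nov 28, 2170: 31 days (October has 31).
Nov 28, 2170 → Dec 28, 2170: 30 days (November has 30).
Dec 28, 2170 → Jan 28, 2171: 31 days (December has 31).
Jan 28, 2171 → Feb 17, 2171: 20 days.
Total: 995 days.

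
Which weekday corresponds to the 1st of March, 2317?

Thursday

Doomsday rule: the anchor day for the 2300s is Wednesday. For year 17: 17÷12 = 1 r 5, and 5÷4 = 1, so 1+5+1 = 7.
Wednesday + 7 ≡ Wednesday — that's 2317's doomsday.
In March the doomsday date is Mar 14.
Mar 1 is 13 days before Mar 14; 13 mod 7 = 6, so Wednesday − 6 = Thursday.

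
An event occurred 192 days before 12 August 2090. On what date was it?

February 1, 2090

−12 → Jul 31, 2090 (end of Jul, 31 days; 180 left).
−31 → Jun 30, 2090 (end of Jun, 30 days; 149 left).
−30 → May 31, 2090 (end of May, 31 days; 119 left).
−31 → Apr 30, 2090 (end of Apr, 30 days; 88 left).
−30 → Mar 31, 2090 (end of Mar, 31 days; 58 left).
−31 → Feb 28, 2090 (end of Feb, 28 days; 27 left).
−27 → Feb 1, 2090.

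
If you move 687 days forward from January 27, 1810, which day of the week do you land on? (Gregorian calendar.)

First find the weekday of Jan 27, 1810. Doomsday rule: the anchor day for the 1800s is Friday. For year 10: 10÷12 = 0 r 10, and 10÷4 = 2, so 0+10+2 = 12.
Friday + 12 ≡ Wednesday — that's 1810's doomsday.
In January the doomsday date is Jan 3 (1810 is not a leap year).
Jan 27 is 24 days after Jan 3; 24 mod 7 = 3, so Wednesday + 3 = Saturday.
687 mod 7 = 1, so 687 days after a Saturday is Saturday + 1 = Sunday.

Sunday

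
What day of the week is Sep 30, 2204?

Sunday

Doomsday rule: the anchor day for the 2200s is Friday. For year 04: 4÷12 = 0 r 4, and 4÷4 = 1, so 0+4+1 = 5.
Friday + 5 ≡ Wednesday — that's 2204's doomsday.
In September the doomsday date is Sep 5.
Sep 30 is 25 days after Sep 5; 25 mod 7 = 4, so Wednesday + 4 = Sunday.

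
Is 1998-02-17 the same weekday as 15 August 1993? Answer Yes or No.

From Aug 15, 1993 to Feb 17, 1998 is 1647 days.
1647 mod 7 = 2, so they are different weekdays.
(Aug 15, 1993 is a Sunday; Feb 17, 1998 is a Tuesday.)

No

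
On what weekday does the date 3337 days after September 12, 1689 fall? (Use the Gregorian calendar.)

Saturday

Sep 12, 1689 is a Monday.
3337 mod 7 = 5, so 3337 days after a Monday is Monday + 5 = Saturday.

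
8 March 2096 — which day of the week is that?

Doomsday rule: the anchor day for the 2000s is Tuesday. For year 96: 96÷12 = 8 r 0, and 0÷4 = 0, so 8+0+0 = 8.
Tuesday + 8 ≡ Wednesday — that's 2096's doomsday.
In March the doomsday date is Mar 14.
Mar 8 is 6 days before Mar 14; 6 mod 7 = 6, so Wednesday − 6 = Thursday.

Thursday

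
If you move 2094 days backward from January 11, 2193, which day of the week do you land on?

Thursday

First find the weekday of Jan 11, 2193. Doomsday rule: the anchor day for the 2100s is Sunday. For year 93: 93÷12 = 7 r 9, and 9÷4 = 2, so 7+9+2 = 18.
Sunday + 18 ≡ Thursday — that's 2193's doomsday.
In January the doomsday date is Jan 3 (2193 is not a leap year).
Jan 11 is 8 days after Jan 3; 8 mod 7 = 1, so Thursday + 1 = Friday.
2094 mod 7 = 1, so 2094 days before a Friday is Friday − 1 = Thursday.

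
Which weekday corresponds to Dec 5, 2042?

January 1, 2042 is a Wednesday.
Jan 1, 2042 → Feb 1, 2042: 31 days (January has 31).
Feb 1, 2042 → Mar 1, 2042: 28 days (February has 28).
Mar 1, 2042 → Apr 1, 2042: 31 days (March has 31).
Apr 1, 2042 → May 1, 2042: 30 days (April has 30).
May 1, 2042 → Jun 1, 2042: 31 days (May has 31).
Jun 1, 2042 → Jul 1, 2042: 30 days (June has 30).
Jul 1, 2042 → Aug 1, 2042: 31 days (July has 31).
Aug 1, 2042 → Sep 1, 2042: 31 days (August has 31).
Sep 1, 2042 → Oct 1, 2042: 30 days (September has 30).
Oct 1, 2042 → Nov 1, 2042: 31 days (October has 31).
Nov 1, 2042 → Dec 1, 2042: 30 days (November has 30).
Dec 1, 2042 → Dec 5, 2042: 4 days.
Total: 338 days.
338 mod 7 = 2, so Wednesday + 2 = Friday.

Friday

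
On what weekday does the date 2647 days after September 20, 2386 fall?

First find the weekday of Sep 20, 2386. Doomsday rule: the anchor day for the 2300s is Wednesday. For year 86: 86÷12 = 7 r 2, and 2÷4 = 0, so 7+2+0 = 9.
Wednesday + 9 ≡ Friday — that's 2386's doomsday.
In September the doomsday date is Sep 5.
Sep 20 is 15 days after Sep 5; 15 mod 7 = 1, so Friday + 1 = Saturday.
2647 mod 7 = 1, so 2647 days after a Saturday is Saturday + 1 = Sunday.

Sunday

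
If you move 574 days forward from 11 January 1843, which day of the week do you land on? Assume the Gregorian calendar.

Jan 11, 1843 is a Wednesday.
574 mod 7 = 0, so 574 days after a Wednesday is Wednesday + 0 = Wednesday.

Wednesday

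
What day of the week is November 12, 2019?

Tuesday

Doomsday rule: the anchor day for the 2000s is Tuesday. For year 19: 19÷12 = 1 r 7, and 7÷4 = 1, so 1+7+1 = 9.
Tuesday + 9 ≡ Thursday — that's 2019's doomsday.
In November the doomsday date is Nov 7.
Nov 12 is 5 days after Nov 7; 5 mod 7 = 5, so Thursday + 5 = Tuesday.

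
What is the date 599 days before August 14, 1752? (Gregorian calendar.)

December 24, 1750

−366 (one year; includes Feb 29, 1752) → Aug 14, 1751 (233 left).
−14 → Jul 31, 1751 (end of Jul, 31 days; 219 left).
−31 → Jun 30, 1751 (end of Jun, 30 days; 188 left).
−30 → May 31, 1751 (end of May, 31 days; 158 left).
−31 → Apr 30, 1751 (end of Apr, 30 days; 127 left).
−30 → Mar 31, 1751 (end of Mar, 31 days; 97 left).
−31 → Feb 28, 1751 (end of Feb, 28 days; 66 left).
−28 → Jan 31, 1751 (end of Jan, 31 days; 38 left).
−31 → Dec 31, 1750 (end of Dec, 31 days; 7 left).
−7 → Dec 24, 1750.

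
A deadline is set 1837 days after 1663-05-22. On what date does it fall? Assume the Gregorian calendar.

+366 (one year; includes Feb 29, 1664) → May 22, 1664 (1471 left).
+365 (one year) → May 22, 1665 (1106 left).
+365 (one year) → May 22, 1666 (741 left).
+365 (one year) → May 22, 1667 (376 left).
May has 31 days: +10 → Jun 1, 1667 (366 left).
Jun has 30 days: +30 → Jul 1, 1667 (336 left).
Jul has 31 days: +31 → Aug 1, 1667 (305 left).
Aug has 31 days: +31 → Sep 1, 1667 (274 left).
Sep has 30 days: +30 → Oct 1, 1667 (244 left).
Oct has 31 days: +31 → Nov 1, 1667 (213 left).
Nov has 30 days: +30 → Dec 1, 1667 (183 left).
Dec has 31 days: +31 → Jan 1, 1668 (152 left).
Jan has 31 days: +31 → Feb 1, 1668 (121 left).
Feb has 29 days: +29 → Mar 1, 1668 (92 left).
Mar has 31 days: +31 → Apr 1, 1668 (61 left).
Apr has 30 days: +30 → May 1, 1668 (31 left).
May has 31 days: +31 → Jun 1, 1668 (0 left).

June 1, 1668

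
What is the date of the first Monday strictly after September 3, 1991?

Sep 3, 1991 is a Tuesday.
From Tuesday to the next Monday is 6 days.
Sep 3, 1991 + 6 = Sep 9, 1991.

September 9, 1991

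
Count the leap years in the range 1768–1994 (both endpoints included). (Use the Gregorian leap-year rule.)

55

Multiples of 4 in [1768,1994]: 57.
Of those, multiples of 100: 2 (not leap unless ÷400).
Multiples of 400: 0.
Leap years = 57 − 2 + 0 = 55.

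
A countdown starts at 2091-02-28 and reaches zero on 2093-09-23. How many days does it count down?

Feb 28, 2091 → Feb 28, 2092: 365 days.
Feb 28, 2092 → Feb 28, 2093: 366 days (Feb 29, 2092 is in that span).
Feb 28, 2093 → Mar 28, 2093: 28 days (February has 28).
Mar 28, 2093 → Apr 28, 2093: 31 days (March has 31).
Apr 28, 2093 → May 28, 2093: 30 days (April has 30).
May 28, 2093 → Jun 28, 2093: 31 days (May has 31).
Jun 28, 2093 → Jul 28, 2093: 30 days (June has 30).
Jul 28, 2093 → Aug 28, 2093: 31 days (July has 31).
Aug 28, 2093 → Sep 23, 2093: 26 days.
Total: 938 days.

938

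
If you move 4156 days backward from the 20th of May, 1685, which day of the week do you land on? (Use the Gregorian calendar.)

Tuesday

May 20, 1685 is a Sunday.
4156 mod 7 = 5, so 4156 days before a Sunday is Sunday − 5 = Tuesday.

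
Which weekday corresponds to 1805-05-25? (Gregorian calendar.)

Saturday

Doomsday rule: the anchor day for the 1800s is Friday. For year 05: 5÷12 = 0 r 5, and 5÷4 = 1, so 0+5+1 = 6.
Friday + 6 ≡ Thursday — that's 1805's doomsday.
In May the doomsday date is May 9.
May 25 is 16 days after May 9; 16 mod 7 = 2, so Thursday + 2 = Saturday.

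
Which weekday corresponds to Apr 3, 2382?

Doomsday rule: the anchor day for the 2300s is Wednesday. For year 82: 82÷12 = 6 r 10, and 10÷4 = 2, so 6+10+2 = 18.
Wednesday + 18 ≡ Sunday — that's 2382's doomsday.
In April the doomsday date is Apr 4.
Apr 3 is 1 day before Apr 4; 1 mod 7 = 1, so Sunday − 1 = Saturday.

Saturday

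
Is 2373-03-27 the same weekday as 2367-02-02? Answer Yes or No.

From Feb 2, 2367 to Mar 27, 2373 is 2245 days.
2245 mod 7 = 5, so they are different weekdays.
(Feb 2, 2367 is a Thursday; Mar 27, 2373 is a Tuesday.)

No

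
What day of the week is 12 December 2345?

Wednesday

Doomsday rule: the anchor day for the 2300s is Wednesday. For year 45: 45÷12 = 3 r 9, and 9÷4 = 2, so 3+9+2 = 14.
Wednesday + 14 ≡ Wednesday — that's 2345's doomsday.
In December the doomsday date is Dec 12.
Dec 12 is the doomsday itself: Wednesday.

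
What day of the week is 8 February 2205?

Friday

Doomsday rule: the anchor day for the 2200s is Friday. For year 05: 5÷12 = 0 r 5, and 5÷4 = 1, so 0+5+1 = 6.
Friday + 6 ≡ Thursday — that's 2205's doomsday.
In February the doomsday date is Feb 28 (2205 is not a leap year).
Feb 8 is 20 days before Feb 28; 20 mod 7 = 6, so Thursday − 6 = Friday.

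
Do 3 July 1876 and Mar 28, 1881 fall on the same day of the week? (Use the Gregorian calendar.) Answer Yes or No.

Yes

From Jul 3, 1876 to Mar 28, 1881 is 1729 days.
1729 mod 7 = 0, so they are the same weekday.
(Jul 3, 1876 is a Monday; Mar 28, 1881 is a Monday.)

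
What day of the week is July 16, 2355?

Doomsday rule: the anchor day for the 2300s is Wednesday. For year 55: 55÷12 = 4 r 7, and 7÷4 = 1, so 4+7+1 = 12.
Wednesday + 12 ≡ Monday — that's 2355's doomsday.
In July the doomsday date is Jul 11.
Jul 16 is 5 days after Jul 11; 5 mod 7 = 5, so Monday + 5 = Saturday.

Saturday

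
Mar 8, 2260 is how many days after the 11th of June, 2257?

1001

Jun 11, 2257 → Jun 11, 2258: 365 days.
Jun 11, 2258 → Jun 11, 2259: 365 days.
Jun 11, 2259 → Jul 11, 2259: 30 days (June has 30).
Jul 11, 2259 → Aug 11, 2259: 31 days (July has 31).
Aug 11, 2259 → Sep 11, 2259: 31 days (August has 31).
Sep 11, 2259 → Oct 11, 2259: 30 days (September has 30).
Oct 11, 2259 → Nov 11, 2259: 31 days (October has 31).
Nov 11, 2259 → Dec 11, 2259: 30 days (November has 30).
Dec 11, 2259 → Jan 11, 2260: 31 days (December has 31).
Jan 11, 2260 → Feb 11, 2260: 31 days (January has 31).
Feb 11, 2260 → Mar 8, 2260: 26 days.
Total: 1001 days.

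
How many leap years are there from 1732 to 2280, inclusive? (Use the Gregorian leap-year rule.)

134

Multiples of 4 in [1732,2280]: 138.
Of those, multiples of 100: 5 (not leap unless ÷400).
Multiples of 400: 1.
Leap years = 138 − 5 + 1 = 134.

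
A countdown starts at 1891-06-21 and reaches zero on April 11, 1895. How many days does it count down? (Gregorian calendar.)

1390

Jun 21, 1891 → Jun 21, 1892: 366 days (Feb 29, 1892 is in that span).
Jun 21, 1892 → Jun 21, 1893: 365 days.
Jun 21, 1893 → Jun 21, 1894: 365 days.
Jun 21, 1894 → Jul 21, 1894: 30 days (June has 30).
Jul 21, 1894 → Aug 21, 1894: 31 days (July has 31).
Aug 21, 1894 → Sep 21, 1894: 31 days (August has 31).
Sep 21, 1894 → Oct 21, 1894: 30 days (September has 30).
Oct 21, 1894 → Nov 21, 1894: 31 days (October has 31).
Nov 21, 1894 → Dec 21, 1894: 30 days (November has 30).
Dec 21, 1894 → Jan 21, 1895: 31 days (December has 31).
Jan 21, 1895 → Feb 21, 1895: 31 days (January has 31).
Feb 21, 1895 → Mar 21, 1895: 28 days (February has 28).
Mar 21, 1895 → Apr 11, 1895: 21 days.
Total: 1390 days.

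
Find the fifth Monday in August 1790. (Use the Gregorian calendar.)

August 30, 1790

August 1, 1790 is a Sunday.
The first Monday is therefore August 2 (1 days later).
The fifth Monday is 2 + 4×7 = August 30.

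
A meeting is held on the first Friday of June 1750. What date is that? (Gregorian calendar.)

June 1, 1750 is a Monday.
The first Friday is therefore June 5 (4 days later).

June 5, 1750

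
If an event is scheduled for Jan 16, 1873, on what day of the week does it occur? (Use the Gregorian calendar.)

Thursday

Doomsday rule: the anchor day for the 1800s is Friday. For year 73: 73÷12 = 6 r 1, and 1÷4 = 0, so 6+1+0 = 7.
Friday + 7 ≡ Friday — that's 1873's doomsday.
In January the doomsday date is Jan 3 (1873 is not a leap year).
Jan 16 is 13 days after Jan 3; 13 mod 7 = 6, so Friday + 6 = Thursday.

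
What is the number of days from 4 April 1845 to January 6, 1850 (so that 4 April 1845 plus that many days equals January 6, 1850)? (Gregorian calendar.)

1738

Apr 4, 1845 → Apr 4, 1846: 365 days.
Apr 4, 1846 → Apr 4, 1847: 365 days.
Apr 4, 1847 → Apr 4, 1848: 366 days (Feb 29, 1848 is in that span).
Apr 4, 1848 → Apr 4, 1849: 365 days.
Apr 4, 1849 → May 4, 1849: 30 days (April has 30).
May 4, 1849 → Jun 4, 1849: 31 days (May has 31).
Jun 4, 1849 → Jul 4, 1849: 30 days (June has 30).
Jul 4, 1849 → Aug 4, 1849: 31 days (July has 31).
Aug 4, 1849 → Sep 4, 1849: 31 days (August has 31).
Sep 4, 1849 → Oct 4, 1849: 30 days (September has 30).
Oct 4, 1849 → Nov 4, 1849: 31 days (October has 31).
Nov 4, 1849 → Dec 4, 1849: 30 days (November has 30).
Dec 4, 1849 → Jan 4, 1850: 31 days (December has 31).
Jan 4, 1850 → Jan 6, 1850: 2 days.
Total: 1738 days.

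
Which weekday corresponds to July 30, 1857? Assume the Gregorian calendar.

Thursday

Doomsday rule: the anchor day for the 1800s is Friday. For year 57: 57÷12 = 4 r 9, and 9÷4 = 2, so 4+9+2 = 15.
Friday + 15 ≡ Saturday — that's 1857's doomsday.
In July the doomsday date is Jul 11.
Jul 30 is 19 days after Jul 11; 19 mod 7 = 5, so Saturday + 5 = Thursday.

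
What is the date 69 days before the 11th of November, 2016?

−11 → Oct 31, 2016 (end of Oct, 31 days; 58 left).
−31 → Sep 30, 2016 (end of Sep, 30 days; 27 left).
−27 → Sep 3, 2016.

September 3, 2016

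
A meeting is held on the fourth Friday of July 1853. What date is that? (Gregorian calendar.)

July 22, 1853

July 1, 1853 is a Friday.
The first Friday is therefore July 1 (same day).
The fourth Friday is 1 + 3×7 = July 22.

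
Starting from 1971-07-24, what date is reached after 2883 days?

+366 (one year; includes Feb 29, 1972) → Jul 24, 1972 (2517 left).
+365 (one year) → Jul 24, 1973 (2152 left).
+365 (one year) → Jul 24, 1974 (1787 left).
+365 (one year) → Jul 24, 1975 (1422 left).
+366 (one year; includes Feb 29, 1976) → Jul 24, 1976 (1056 left).
+365 (one year) → Jul 24, 1977 (691 left).
+365 (one year) → Jul 24, 1978 (326 left).
Jul has 31 days: +8 → Aug 1, 1978 (318 left).
Aug has 31 days: +31 → Sep 1, 1978 (287 left).
Sep has 30 days: +30 → Oct 1, 1978 (257 left).
Oct has 31 days: +31 → Nov 1, 1978 (226 left).
Nov has 30 days: +30 → Dec 1, 1978 (196 left).
Dec has 31 days: +31 → Jan 1, 1979 (165 left).
Jan has 31 days: +31 → Feb 1, 1979 (134 left).
Feb has 28 days: +28 → Mar 1, 1979 (106 left).
Mar has 31 days: +31 → Apr 1, 1979 (75 left).
Apr has 30 days: +30 → May 1, 1979 (45 left).
May has 31 days: +31 → Jun 1, 1979 (14 left).
+14 → Jun 15, 1979.

June 15, 1979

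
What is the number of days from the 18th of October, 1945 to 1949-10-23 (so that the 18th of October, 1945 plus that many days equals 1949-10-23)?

1466

Oct 18, 1945 → Oct 18, 1946: 365 days.
Oct 18, 1946 → Oct 18, 1947: 365 days.
Oct 18, 1947 → Oct 18, 1948: 366 days (Feb 29, 1948 is in that span).
Oct 18, 1948 → Nov 18, 1948: 31 days (October has 31).
Nov 18, 1948 → Dec 18, 1948: 30 days (November has 30).
Dec 18, 1948 → Jan 18, 1949: 31 days (December has 31).
Jan 18, 1949 → Feb 18, 1949: 31 days (January has 31).
Feb 18, 1949 → Mar 18, 1949: 28 days (February has 28).
Mar 18, 1949 → Apr 18, 1949: 31 days (March has 31).
Apr 18, 1949 → May 18, 1949: 30 days (April has 30).
May 18, 1949 → Jun 18, 1949: 31 days (May has 31).
Jun 18, 1949 → Jul 18, 1949: 30 days (June has 30).
Jul 18, 1949 → Aug 18, 1949: 31 days (July has 31).
Aug 18, 1949 → Sep 18, 1949: 31 days (August has 31).
Sep 18, 1949 → Oct 18, 1949: 30 days (September has 30).
Oct 18, 1949 → Oct 23, 1949: 5 days.
Total: 1466 days.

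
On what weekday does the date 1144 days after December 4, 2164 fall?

First find the weekday of Dec 4, 2164. Doomsday rule: the anchor day for the 2100s is Sunday. For year 64: 64÷12 = 5 r 4, and 4÷4 = 1, so 5+4+1 = 10.
Sunday + 10 ≡ Wednesday — that's 2164's doomsday.
In December the doomsday date is Dec 12.
Dec 4 is 8 days before Dec 12; 8 mod 7 = 1, so Wednesday − 1 = Tuesday.
1144 mod 7 = 3, so 1144 days after a Tuesday is Tuesday + 3 = Friday.

Friday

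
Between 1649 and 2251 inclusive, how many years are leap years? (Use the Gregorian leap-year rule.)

145

Multiples of 4 in [1649,2251]: 150.
Of those, multiples of 100: 6 (not leap unless ÷400).
Multiples of 400: 1.
Leap years = 150 − 6 + 1 = 145.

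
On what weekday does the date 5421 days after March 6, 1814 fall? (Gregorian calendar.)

Mar 6, 1814 is a Sunday.
5421 mod 7 = 3, so 5421 days after a Sunday is Sunday + 3 = Wednesday.

Wednesday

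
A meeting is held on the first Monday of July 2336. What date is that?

July 1, 2336 is a Wednesday.
The first Monday is therefore July 6 (5 days later).

July 6, 2336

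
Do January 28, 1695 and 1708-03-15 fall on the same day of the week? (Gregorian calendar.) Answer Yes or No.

From Jan 28, 1695 to Mar 15, 1708 is 4794 days.
4794 mod 7 = 6, so they are different weekdays.
(Jan 28, 1695 is a Friday; Mar 15, 1708 is a Thursday.)

No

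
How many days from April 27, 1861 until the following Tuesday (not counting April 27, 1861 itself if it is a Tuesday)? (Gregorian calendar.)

Apr 27, 1861 is a Saturday.
From Saturday to the next Tuesday is 3 days.

3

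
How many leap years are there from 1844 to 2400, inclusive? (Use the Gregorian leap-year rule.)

136

Multiples of 4 in [1844,2400]: 140.
Of those, multiples of 100: 6 (not leap unless ÷400).
Multiples of 400: 2.
Leap years = 140 − 6 + 2 = 136.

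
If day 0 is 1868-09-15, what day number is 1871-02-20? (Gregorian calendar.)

Sep 15, 1868 → Sep 15, 1869: 365 days.
Sep 15, 1869 → Sep 15, 1870: 365 days.
Sep 15, 1870 → Oct 15, 1870: 30 days (September has 30).
Oct 15, 1870 → Nov 15, 1870: 31 days (October has 31).
Nov 15, 1870 → Dec 15, 1870: 30 days (November has 30).
Dec 15, 1870 → Jan 15, 1871: 31 days (December has 31).
Jan 15, 1871 → Feb 15, 1871: 31 days (January has 31).
Feb 15, 1871 → Feb 20, 1871: 5 days.
Total: 888 days.

888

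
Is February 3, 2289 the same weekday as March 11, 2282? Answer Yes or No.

No

From Mar 11, 2282 to Feb 3, 2289 is 2521 days.
2521 mod 7 = 1, so they are different weekdays.
(Mar 11, 2282 is a Saturday; Feb 3, 2289 is a Sunday.)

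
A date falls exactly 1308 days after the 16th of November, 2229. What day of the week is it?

Sunday

First find the weekday of Nov 16, 2229. Doomsday rule: the anchor day for the 2200s is Friday. For year 29: 29÷12 = 2 r 5, and 5÷4 = 1, so 2+5+1 = 8.
Friday + 8 ≡ Saturday — that's 2229's doomsday.
In November the doomsday date is Nov 7.
Nov 16 is 9 days after Nov 7; 9 mod 7 = 2, so Saturday + 2 = Monday.
1308 mod 7 = 6, so 1308 days after a Monday is Monday + 6 = Sunday.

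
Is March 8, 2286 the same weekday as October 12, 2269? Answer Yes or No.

No

From Oct 12, 2269 to Mar 8, 2286 is 5991 days.
5991 mod 7 = 6, so they are different weekdays.
(Oct 12, 2269 is a Tuesday; Mar 8, 2286 is a Monday.)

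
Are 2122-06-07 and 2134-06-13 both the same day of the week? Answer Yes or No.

Yes

From Jun 7, 2122 to Jun 13, 2134 is 4389 days.
4389 mod 7 = 0, so they are the same weekday.
(Jun 7, 2122 is a Sunday; Jun 13, 2134 is a Sunday.)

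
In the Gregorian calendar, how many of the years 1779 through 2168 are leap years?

95

Multiples of 4 in [1779,2168]: 98.
Of those, multiples of 100: 4 (not leap unless ÷400).
Multiples of 400: 1.
Leap years = 98 − 4 + 1 = 95.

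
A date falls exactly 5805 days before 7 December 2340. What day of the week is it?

Thursday

First find the weekday of Dec 7, 2340. Doomsday rule: the anchor day for the 2300s is Wednesday. For year 40: 40÷12 = 3 r 4, and 4÷4 = 1, so 3+4+1 = 8.
Wednesday + 8 ≡ Thursday — that's 2340's doomsday.
In December the doomsday date is Dec 12.
Dec 7 is 5 days before Dec 12; 5 mod 7 = 5, so Thursday − 5 = Saturday.
5805 mod 7 = 2, so 5805 days before a Saturday is Saturday − 2 = Thursday.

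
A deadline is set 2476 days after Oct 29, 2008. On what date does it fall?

+365 (one year) → Oct 29, 2009 (2111 left).
+365 (one year) → Oct 29, 2010 (1746 left).
+365 (one year) → Oct 29, 2011 (1381 left).
+366 (one year; includes Feb 29, 2012) → Oct 29, 2012 (1015 left).
+365 (one year) → Oct 29, 2013 (650 left).
+365 (one year) → Oct 29, 2014 (285 left).
Oct has 31 days: +3 → Nov 1, 2014 (282 left).
Nov has 30 days: +30 → Dec 1, 2014 (252 left).
Dec has 31 days: +31 → Jan 1, 2015 (221 left).
Jan has 31 days: +31 → Feb 1, 2015 (190 left).
Feb has 28 days: +28 → Mar 1, 2015 (162 left).
Mar has 31 days: +31 → Apr 1, 2015 (131 left).
Apr has 30 days: +30 → May 1, 2015 (101 left).
May has 31 days: +31 → Jun 1, 2015 (70 left).
Jun has 30 days: +30 → Jul 1, 2015 (40 left).
Jul has 31 days: +31 → Aug 1, 2015 (9 left).
+9 → Aug 10, 2015.

August 10, 2015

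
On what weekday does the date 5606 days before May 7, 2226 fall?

First find the weekday of May 7, 2226. Doomsday rule: the anchor day for the 2200s is Friday. For year 26: 26÷12 = 2 r 2, and 2÷4 = 0, so 2+2+0 = 4.
Friday + 4 ≡ Tuesday — that's 2226's doomsday.
In May the doomsday date is May 9.
May 7 is 2 days before May 9; 2 mod 7 = 2, so Tuesday − 2 = Sunday.
5606 mod 7 = 6, so 5606 days before a Sunday is Sunday − 6 = Monday.

Monday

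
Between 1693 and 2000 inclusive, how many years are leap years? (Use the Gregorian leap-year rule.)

Multiples of 4 in [1693,2000]: 77.
Of those, multiples of 100: 4 (not leap unless ÷400).
Multiples of 400: 1.
Leap years = 77 − 4 + 1 = 74.

74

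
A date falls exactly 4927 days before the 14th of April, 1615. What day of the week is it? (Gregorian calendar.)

Wednesday

Apr 14, 1615 is a Tuesday.
4927 mod 7 = 6, so 4927 days before a Tuesday is Tuesday − 6 = Wednesday.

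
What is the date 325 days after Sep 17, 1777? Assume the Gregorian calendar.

August 8, 1778

Sep has 30 days: +14 → Oct 1, 1777 (311 left).
Oct has 31 days: +31 → Nov 1, 1777 (280 left).
Nov has 30 days: +30 → Dec 1, 1777 (250 left).
Dec has 31 days: +31 → Jan 1, 1778 (219 left).
Jan has 31 days: +31 → Feb 1, 1778 (188 left).
Feb has 28 days: +28 → Mar 1, 1778 (160 left).
Mar has 31 days: +31 → Apr 1, 1778 (129 left).
Apr has 30 days: +30 → May 1, 1778 (99 left).
May has 31 days: +31 → Jun 1, 1778 (68 left).
Jun has 30 days: +30 → Jul 1, 1778 (38 left).
Jul has 31 days: +31 → Aug 1, 1778 (7 left).
+7 → Aug 8, 1778.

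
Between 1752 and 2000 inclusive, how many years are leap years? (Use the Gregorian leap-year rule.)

61

Multiples of 4 in [1752,2000]: 63.
Of those, multiples of 100: 3 (not leap unless ÷400).
Multiples of 400: 1.
Leap years = 63 − 3 + 1 = 61.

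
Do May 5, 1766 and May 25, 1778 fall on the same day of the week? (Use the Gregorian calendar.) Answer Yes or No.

From May 5, 1766 to May 25, 1778 is 4403 days.
4403 mod 7 = 0, so they are the same weekday.
(May 5, 1766 is a Monday; May 25, 1778 is a Monday.)

Yes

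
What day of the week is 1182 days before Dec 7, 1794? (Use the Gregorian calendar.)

Dec 7, 1794 is a Sunday.
1182 mod 7 = 6, so 1182 days before a Sunday is Sunday − 6 = Monday.

Monday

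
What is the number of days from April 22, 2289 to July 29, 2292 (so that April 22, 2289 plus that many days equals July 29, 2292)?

1194

Apr 22, 2289 → Apr 22, 2290: 365 days.
Apr 22, 2290 → Apr 22, 2291: 365 days.
Apr 22, 2291 → Apr 22, 2292: 366 days (Feb 29, 2292 is in that span).
Apr 22, 2292 → May 22, 2292: 30 days (April has 30).
May 22, 2292 → Jun 22, 2292: 31 days (May has 31).
Jun 22, 2292 → Jul 22, 2292: 30 days (June has 30).
Jul 22, 2292 → Jul 29, 2292: 7 days.
Total: 1194 days.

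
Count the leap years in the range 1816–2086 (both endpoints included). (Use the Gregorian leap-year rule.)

67

Multiples of 4 in [1816,2086]: 68.
Of those, multiples of 100: 2 (not leap unless ÷400).
Multiples of 400: 1.
Leap years = 68 − 2 + 1 = 67.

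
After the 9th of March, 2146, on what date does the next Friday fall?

March 11, 2146

Mar 9, 2146 is a Wednesday.
From Wednesday to the next Friday is 2 days.
Mar 9, 2146 + 2 = Mar 11, 2146.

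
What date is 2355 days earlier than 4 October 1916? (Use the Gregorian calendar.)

April 24, 1910

−366 (one year; includes Feb 29, 1916) → Oct 4, 1915 (1989 left).
−365 (one year) → Oct 4, 1914 (1624 left).
−365 (one year) → Oct 4, 1913 (1259 left).
−365 (one year) → Oct 4, 1912 (894 left).
−366 (one year; includes Feb 29, 1912) → Oct 4, 1911 (528 left).
−365 (one year) → Oct 4, 1910 (163 left).
−4 → Sep 30, 1910 (end of Sep, 30 days; 159 left).
−30 → Aug 31, 1910 (end of Aug, 31 days; 129 left).
−31 → Jul 31, 1910 (end of Jul, 31 days; 98 left).
−31 → Jun 30, 1910 (end of Jun, 30 days; 67 left).
−30 → May 31, 1910 (end of May, 31 days; 37 left).
−31 → Apr 30, 1910 (end of Apr, 30 days; 6 left).
−6 → Apr 24, 1910.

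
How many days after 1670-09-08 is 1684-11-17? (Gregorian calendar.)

5184

Sep 8, 1670 → Sep 8, 1671: 365 days.
Sep 8, 1671 → Sep 8, 1672: 366 days (Feb 29, 1672 is in that span).
Sep 8, 1672 → Sep 8, 1673: 365 days.
Sep 8, 1673 → Sep 8, 1674: 365 days.
Sep 8, 1674 → Sep 8, 1675: 365 days.
Sep 8, 1675 → Sep 8, 1676: 366 days (Feb 29, 1676 is in that span).
Sep 8, 1676 → Sep 8, 1677: 365 days.
Sep 8, 1677 → Sep 8, 1678: 365 days.
Sep 8, 1678 → Sep 8, 1679: 365 days.
Sep 8, 1679 → Sep 8, 1680: 366 days (Feb 29, 1680 is in that span).
Sep 8, 1680 → Sep 8, 1681: 365 days.
Sep 8, 1681 → Sep 8, 1682: 365 days.
Sep 8, 1682 → Sep 8, 1683: 365 days.
Sep 8, 1683 → Sep 8, 1684: 366 days (Feb 29, 1684 is in that span).
Sep 8, 1684 → Oct 8, 1684: 30 days (September has 30).
Oct 8, 1684 → Nov 8, 1684: 31 days (October has 31).
Nov 8, 1684 → Nov 17, 1684: 9 days.
Total: 5184 days.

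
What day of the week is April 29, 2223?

Tuesday

Doomsday rule: the anchor day for the 2200s is Friday. For year 23: 23÷12 = 1 r 11, and 11÷4 = 2, so 1+11+2 = 14.
Friday + 14 ≡ Friday — that's 2223's doomsday.
In April the doomsday date is Apr 4.
Apr 29 is 25 days after Apr 4; 25 mod 7 = 4, so Friday + 4 = Tuesday.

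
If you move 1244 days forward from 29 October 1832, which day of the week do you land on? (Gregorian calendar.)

Saturday

First find the weekday of Oct 29, 1832. Doomsday rule: the anchor day for the 1800s is Friday. For year 32: 32÷12 = 2 r 8, and 8÷4 = 2, so 2+8+2 = 12.
Friday + 12 ≡ Wednesday — that's 1832's doomsday.
In October the doomsday date is Oct 10.
Oct 29 is 19 days after Oct 10; 19 mod 7 = 5, so Wednesday + 5 = Monday.
1244 mod 7 = 5, so 1244 days after a Monday is Monday + 5 = Saturday.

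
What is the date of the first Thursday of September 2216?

September 1, 2216 is a Sunday.
The first Thursday is therefore September 5 (4 days later).

September 5, 2216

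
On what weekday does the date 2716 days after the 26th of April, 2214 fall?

Tuesday

First find the weekday of Apr 26, 2214. Doomsday rule: the anchor day for the 2200s is Friday. For year 14: 14÷12 = 1 r 2, and 2÷4 = 0, so 1+2+0 = 3.
Friday + 3 ≡ Monday — that's 2214's doomsday.
In April the doomsday date is Apr 4.
Apr 26 is 22 days after Apr 4; 22 mod 7 = 1, so Monday + 1 = Tuesday.
2716 mod 7 = 0, so 2716 days after a Tuesday is Tuesday + 0 = Tuesday.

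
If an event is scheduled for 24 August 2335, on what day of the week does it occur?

Saturday

Doomsday rule: the anchor day for the 2300s is Wednesday. For year 35: 35÷12 = 2 r 11, and 11÷4 = 2, so 2+11+2 = 15.
Wednesday + 15 ≡ Thursday — that's 2335's doomsday.
In August the doomsday date is Aug 8.
Aug 24 is 16 days after Aug 8; 16 mod 7 = 2, so Thursday + 2 = Saturday.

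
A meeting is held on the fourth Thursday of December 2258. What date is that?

December 23, 2258

December 1, 2258 is a Wednesday.
The first Thursday is therefore December 2 (1 days later).
The fourth Thursday is 2 + 3×7 = December 23.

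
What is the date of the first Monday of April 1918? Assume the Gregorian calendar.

April 1, 1918 is a Monday.
The first Monday is therefore April 1 (same day).

April 1, 1918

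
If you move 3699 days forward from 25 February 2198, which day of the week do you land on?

Wednesday

First find the weekday of Feb 25, 2198. Doomsday rule: the anchor day for the 2100s is Sunday. For year 98: 98÷12 = 8 r 2, and 2÷4 = 0, so 8+2+0 = 10.
Sunday + 10 ≡ Wednesday — that's 2198's doomsday.
In February the doomsday date is Feb 28 (2198 is not a leap year).
Feb 25 is 3 days before Feb 28; 3 mod 7 = 3, so Wednesday − 3 = Sunday.
3699 mod 7 = 3, so 3699 days after a Sunday is Sunday + 3 = Wednesday.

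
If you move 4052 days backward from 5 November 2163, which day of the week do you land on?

Sunday

Nov 5, 2163 is a Saturday.
4052 mod 7 = 6, so 4052 days before a Saturday is Saturday − 6 = Sunday.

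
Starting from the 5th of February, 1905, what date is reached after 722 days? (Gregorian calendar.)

January 28, 1907

+365 (one year) → Feb 5, 1906 (357 left).
Feb has 28 days: +24 → Mar 1, 1906 (333 left).
Mar has 31 days: +31 → Apr 1, 1906 (302 left).
Apr has 30 days: +30 → May 1, 1906 (272 left).
May has 31 days: +31 → Jun 1, 1906 (241 left).
Jun has 30 days: +30 → Jul 1, 1906 (211 left).
Jul has 31 days: +31 → Aug 1, 1906 (180 left).
Aug has 31 days: +31 → Sep 1, 1906 (149 left).
Sep has 30 days: +30 → Oct 1, 1906 (119 left).
Oct has 31 days: +31 → Nov 1, 1906 (88 left).
Nov has 30 days: +30 → Dec 1, 1906 (58 left).
Dec has 31 days: +31 → Jan 1, 1907 (27 left).
+27 → Jan 28, 1907.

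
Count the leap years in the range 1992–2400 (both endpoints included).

100

Multiples of 4 in [1992,2400]: 103.
Of those, multiples of 100: 5 (not leap unless ÷400).
Multiples of 400: 2.
Leap years = 103 − 5 + 2 = 100.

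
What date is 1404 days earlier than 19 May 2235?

−365 (one year) → May 19, 2234 (1039 left).
−365 (one year) → May 19, 2233 (674 left).
−365 (one year) → May 19, 2232 (309 left).
−19 → Apr 30, 2232 (end of Apr, 30 days; 290 left).
−30 → Mar 31, 2232 (end of Mar, 31 days; 260 left).
−31 → Feb 29, 2232 (end of Feb, 29 days; 229 left).
−29 → Jan 31, 2232 (end of Jan, 31 days; 200 left).
−31 → Dec 31, 2231 (end of Dec, 31 days; 169 left).
−31 → Nov 30, 2231 (end of Nov, 30 days; 138 left).
−30 → Oct 31, 2231 (end of Oct, 31 days; 108 left).
−31 → Sep 30, 2231 (end of Sep, 30 days; 77 left).
−30 → Aug 31, 2231 (end of Aug, 31 days; 47 left).
−31 → Jul 31, 2231 (end of Jul, 31 days; 16 left).
−16 → Jul 15, 2231.

July 15, 2231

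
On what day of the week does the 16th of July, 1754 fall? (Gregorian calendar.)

Doomsday rule: the anchor day for the 1700s is Sunday. For year 54: 54÷12 = 4 r 6, and 6÷4 = 1, so 4+6+1 = 11.
Sunday + 11 ≡ Thursday — that's 1754's doomsday.
In July the doomsday date is Jul 11.
Jul 16 is 5 days after Jul 11; 5 mod 7 = 5, so Thursday + 5 = Tuesday.

Tuesday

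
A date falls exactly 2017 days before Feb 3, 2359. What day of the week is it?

First find the weekday of Feb 3, 2359. Doomsday rule: the anchor day for the 2300s is Wednesday. For year 59: 59÷12 = 4 r 11, and 11÷4 = 2, so 4+11+2 = 17.
Wednesday + 17 ≡ Saturday — that's 2359's doomsday.
In February the doomsday date is Feb 28 (2359 is not a leap year).
Feb 3 is 25 days before Feb 28; 25 mod 7 = 4, so Saturday − 4 = Tuesday.
2017 mod 7 = 1, so 2017 days before a Tuesday is Tuesday − 1 = Monday.

Monday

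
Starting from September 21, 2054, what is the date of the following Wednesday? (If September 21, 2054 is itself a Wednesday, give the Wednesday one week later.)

Sep 21, 2054 is a Monday.
From Monday to the next Wednesday is 2 days.
Sep 21, 2054 + 2 = Sep 23, 2054.

September 23, 2054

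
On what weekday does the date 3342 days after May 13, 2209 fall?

Tuesday

First find the weekday of May 13, 2209. Doomsday rule: the anchor day for the 2200s is Friday. For year 09: 9÷12 = 0 r 9, and 9÷4 = 2, so 0+9+2 = 11.
Friday + 11 ≡ Tuesday — that's 2209's doomsday.
In May the doomsday date is May 9.
May 13 is 4 days after May 9; 4 mod 7 = 4, so Tuesday + 4 = Saturday.
3342 mod 7 = 3, so 3342 days after a Saturday is Saturday + 3 = Tuesday.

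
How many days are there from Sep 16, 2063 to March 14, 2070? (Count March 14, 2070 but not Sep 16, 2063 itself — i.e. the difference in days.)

Sep 16, 2063 → Sep 16, 2064: 366 days (Feb 29, 2064 is in that span).
Sep 16, 2064 → Sep 16, 2065: 365 days.
Sep 16, 2065 → Sep 16, 2066: 365 days.
Sep 16, 2066 → Sep 16, 2067: 365 days.
Sep 16, 2067 → Sep 16, 2068: 366 days (Feb 29, 2068 is in that span).
Sep 16, 2068 → Sep 16, 2069: 365 days.
Sep 16, 2069 → Oct 16, 2069: 30 days (September has 30).
Oct 16, 2069 → Nov 16, 2069: 31 days (October has 31).
Nov 16, 2069 → Dec 16, 2069: 30 days (November has 30).
Dec 16, 2069 → Jan 16, 2070: 31 days (December has 31).
Jan 16, 2070 → Feb 16, 2070: 31 days (January has 31).
Feb 16, 2070 → Mar 14, 2070: 26 days.
Total: 2371 days.

2371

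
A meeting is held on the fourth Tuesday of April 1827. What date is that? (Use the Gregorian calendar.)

April 24, 1827

April 1, 1827 is a Sunday.
The first Tuesday is therefore April 3 (2 days later).
The fourth Tuesday is 3 + 3×7 = April 24.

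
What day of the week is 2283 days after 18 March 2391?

First find the weekday of Mar 18, 2391. Doomsday rule: the anchor day for the 2300s is Wednesday. For year 91: 91÷12 = 7 r 7, and 7÷4 = 1, so 7+7+1 = 15.
Wednesday + 15 ≡ Thursday — that's 2391's doomsday.
In March the doomsday date is Mar 14.
Mar 18 is 4 days after Mar 14; 4 mod 7 = 4, so Thursday + 4 = Monday.
2283 mod 7 = 1, so 2283 days after a Monday is Monday + 1 = Tuesday.

Tuesday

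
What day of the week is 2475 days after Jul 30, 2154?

Jul 30, 2154 is a Tuesday.
2475 mod 7 = 4, so 2475 days after a Tuesday is Tuesday + 4 = Saturday.

Saturday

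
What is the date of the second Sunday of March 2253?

March 13, 2253

March 1, 2253 is a Tuesday.
The first Sunday is therefore March 6 (5 days later).
The second Sunday is 6 + 1×7 = March 13.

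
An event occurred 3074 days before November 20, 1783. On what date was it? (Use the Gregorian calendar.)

June 21, 1775

−365 (one year) → Nov 20, 1782 (2709 left).
−365 (one year) → Nov 20, 1781 (2344 left).
−365 (one year) → Nov 20, 1780 (1979 left).
−366 (one year; includes Feb 29, 1780) → Nov 20, 1779 (1613 left).
−365 (one year) → Nov 20, 1778 (1248 left).
−365 (one year) → Nov 20, 1777 (883 left).
−365 (one year) → Nov 20, 1776 (518 left).
−366 (one year; includes Feb 29, 1776) → Nov 20, 1775 (152 left).
−20 → Oct 31, 1775 (end of Oct, 31 days; 132 left).
−31 → Sep 30, 1775 (end of Sep, 30 days; 101 left).
−30 → Aug 31, 1775 (end of Aug, 31 days; 71 left).
−31 → Jul 31, 1775 (end of Jul, 31 days; 40 left).
−31 → Jun 30, 1775 (end of Jun, 30 days; 9 left).
−9 → Jun 21, 1775.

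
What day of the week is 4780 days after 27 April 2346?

Friday

First find the weekday of Apr 27, 2346. Doomsday rule: the anchor day for the 2300s is Wednesday. For year 46: 46÷12 = 3 r 10, and 10÷4 = 2, so 3+10+2 = 15.
Wednesday + 15 ≡ Thursday — that's 2346's doomsday.
In April the doomsday date is Apr 4.
Apr 27 is 23 days after Apr 4; 23 mod 7 = 2, so Thursday + 2 = Saturday.
4780 mod 7 = 6, so 4780 days after a Saturday is Saturday + 6 = Friday.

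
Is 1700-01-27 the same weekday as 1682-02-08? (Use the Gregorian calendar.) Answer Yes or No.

From Feb 8, 1682 to Jan 27, 1700 is 6562 days.
6562 mod 7 = 3, so they are different weekdays.
(Feb 8, 1682 is a Sunday; Jan 27, 1700 is a Wednesday.)

No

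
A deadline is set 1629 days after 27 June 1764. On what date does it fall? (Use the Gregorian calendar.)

December 12, 1768

+365 (one year) → Jun 27, 1765 (1264 left).
+365 (one year) → Jun 27, 1766 (899 left).
+365 (one year) → Jun 27, 1767 (534 left).
+366 (one year; includes Feb 29, 1768) → Jun 27, 1768 (168 left).
Jun has 30 days: +4 → Jul 1, 1768 (164 left).
Jul has 31 days: +31 → Aug 1, 1768 (133 left).
Aug has 31 days: +31 → Sep 1, 1768 (102 left).
Sep has 30 days: +30 → Oct 1, 1768 (72 left).
Oct has 31 days: +31 → Nov 1, 1768 (41 left).
Nov has 30 days: +30 → Dec 1, 1768 (11 left).
+11 → Dec 12, 1768.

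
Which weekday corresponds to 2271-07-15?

Saturday

Doomsday rule: the anchor day for the 2200s is Friday. For year 71: 71÷12 = 5 r 11, and 11÷4 = 2, so 5+11+2 = 18.
Friday + 18 ≡ Tuesday — that's 2271's doomsday.
In July the doomsday date is Jul 11.
Jul 15 is 4 days after Jul 11; 4 mod 7 = 4, so Tuesday + 4 = Saturday.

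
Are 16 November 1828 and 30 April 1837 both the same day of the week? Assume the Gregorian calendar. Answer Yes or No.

From Nov 16, 1828 to Apr 30, 1837 is 3087 days.
3087 mod 7 = 0, so they are the same weekday.
(Nov 16, 1828 is a Sunday; Apr 30, 1837 is a Sunday.)

Yes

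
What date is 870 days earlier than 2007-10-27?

June 9, 2005

−365 (one year) → Oct 27, 2006 (505 left).
−365 (one year) → Oct 27, 2005 (140 left).
−27 → Sep 30, 2005 (end of Sep, 30 days; 113 left).
−30 → Aug 31, 2005 (end of Aug, 31 days; 83 left).
−31 → Jul 31, 2005 (end of Jul, 31 days; 52 left).
−31 → Jun 30, 2005 (end of Jun, 30 days; 21 left).
−21 → Jun 9, 2005.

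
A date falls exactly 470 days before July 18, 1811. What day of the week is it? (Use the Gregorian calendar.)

First find the weekday of Jul 18, 1811. Doomsday rule: the anchor day for the 1800s is Friday. For year 11: 11÷12 = 0 r 11, and 11÷4 = 2, so 0+11+2 = 13.
Friday + 13 ≡ Thursday — that's 1811's doomsday.
In July the doomsday date is Jul 11.
Jul 18 is 7 days after Jul 11; 7 mod 7 = 0, so Thursday + 0 = Thursday.
470 mod 7 = 1, so 470 days before a Thursday is Thursday − 1 = Wednesday.

Wednesday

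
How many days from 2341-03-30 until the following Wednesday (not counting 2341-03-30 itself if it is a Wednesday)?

3

Mar 30, 2341 is a Sunday.
From Sunday to the next Wednesday is 3 days.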